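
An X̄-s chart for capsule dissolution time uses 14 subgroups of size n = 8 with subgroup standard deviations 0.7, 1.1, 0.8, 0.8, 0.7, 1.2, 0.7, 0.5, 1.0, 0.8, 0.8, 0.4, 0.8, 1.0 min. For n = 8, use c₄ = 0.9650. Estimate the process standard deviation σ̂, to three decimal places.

s̄ = (0.7 + 1.1 + 0.8 + 0.8 + 0.7 + 1.2 + 0.7 + 0.5 + 1.0 + 0.8 + 0.8 + 0.4 + 0.8 + 1.0) / 14 = 0.8071
σ̂ = s̄ / c₄ = 0.8071 / 0.9650 = 0.8364

0.836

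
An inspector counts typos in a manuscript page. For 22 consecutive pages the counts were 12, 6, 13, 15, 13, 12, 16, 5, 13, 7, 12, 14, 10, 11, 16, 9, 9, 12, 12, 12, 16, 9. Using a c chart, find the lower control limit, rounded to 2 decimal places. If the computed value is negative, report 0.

c̄ = (12 + 6 + 13 + 15 + 13 + 12 + 16 + 5 + 13 + 7 + 12 + 14 + 10 + 11 + 16 + 9 + 9 + 12 + 12 + 12 + 16 + 9) / 22 = 254 / 22 = 11.5455
LCL = c̄ − 3√c̄ = 11.5455 − 3 × 3.3979 = 1.3519

1.35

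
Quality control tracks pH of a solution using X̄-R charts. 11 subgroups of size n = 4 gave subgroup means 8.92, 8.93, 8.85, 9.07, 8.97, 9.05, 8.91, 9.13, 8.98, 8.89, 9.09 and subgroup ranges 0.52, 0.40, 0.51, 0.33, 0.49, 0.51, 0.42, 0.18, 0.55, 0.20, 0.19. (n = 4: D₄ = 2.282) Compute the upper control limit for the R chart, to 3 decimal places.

R̄ = (0.52 + 0.40 + 0.51 + 0.33 + 0.49 + 0.51 + 0.42 + 0.18 + 0.55 + 0.20 + 0.19) / 11 = 4.3000 / 11 = 0.3909
UCL_R = D₄·R̄ = 2.282 × 0.3909 = 0.8921

0.892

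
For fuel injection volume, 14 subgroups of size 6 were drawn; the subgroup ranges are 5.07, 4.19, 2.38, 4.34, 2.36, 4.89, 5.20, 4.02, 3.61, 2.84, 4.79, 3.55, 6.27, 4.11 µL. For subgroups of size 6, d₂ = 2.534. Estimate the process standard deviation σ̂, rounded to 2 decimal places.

R̄ = (5.07 + 4.19 + 2.38 + 4.34 + 2.36 + 4.89 + 5.20 + 4.02 + 3.61 + 2.84 + 4.79 + 3.55 + 6.27 + 4.11) / 14 = 4.1157
σ̂ = R̄ / d₂ = 4.1157 / 2.534 = 1.6242

1.62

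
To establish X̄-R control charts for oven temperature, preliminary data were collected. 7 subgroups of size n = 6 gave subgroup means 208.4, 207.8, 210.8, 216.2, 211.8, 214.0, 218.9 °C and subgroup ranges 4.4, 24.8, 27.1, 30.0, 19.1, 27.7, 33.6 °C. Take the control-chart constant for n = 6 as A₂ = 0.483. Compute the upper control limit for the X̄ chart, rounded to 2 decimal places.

X̄̄ = (208.4 + 207.8 + 210.8 + 216.2 + 211.8 + 214.0 + 218.9) / 7 = 1487.9000 / 7 = 212.5571
R̄ = (4.4 + 24.8 + 27.1 + 30.0 + 19.1 + 27.7 + 33.6) / 7 = 166.7000 / 7 = 23.8143
UCL = X̄̄ + A₂·R̄ = 212.5571 + 0.483 × 23.8143 = 224.0594

224.06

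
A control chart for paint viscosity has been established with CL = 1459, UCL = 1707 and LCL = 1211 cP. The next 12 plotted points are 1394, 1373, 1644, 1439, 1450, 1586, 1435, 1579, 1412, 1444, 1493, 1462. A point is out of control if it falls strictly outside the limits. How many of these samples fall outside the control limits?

All 12 points lie within [1211, 1707].

0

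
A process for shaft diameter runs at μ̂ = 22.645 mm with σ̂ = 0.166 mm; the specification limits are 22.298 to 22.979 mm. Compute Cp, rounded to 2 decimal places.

Cp = (USL − LSL) / (6σ̂) = (22.979 − 22.298) / (6 × 0.166) = 0.6810 / 0.9960 = 0.6837

0.68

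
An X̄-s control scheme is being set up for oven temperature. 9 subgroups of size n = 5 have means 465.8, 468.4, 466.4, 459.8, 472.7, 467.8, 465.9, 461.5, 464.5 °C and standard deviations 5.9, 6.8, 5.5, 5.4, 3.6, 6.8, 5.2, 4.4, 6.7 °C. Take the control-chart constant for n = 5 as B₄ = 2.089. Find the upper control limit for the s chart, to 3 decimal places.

s̄ = (5.9 + 6.8 + 5.5 + 5.4 + 3.6 + 6.8 + 5.2 + 4.4 + 6.7) / 9 = 5.5889
UCL_s = B₄·s̄ = 2.089 × 5.5889 = 11.6752

11.675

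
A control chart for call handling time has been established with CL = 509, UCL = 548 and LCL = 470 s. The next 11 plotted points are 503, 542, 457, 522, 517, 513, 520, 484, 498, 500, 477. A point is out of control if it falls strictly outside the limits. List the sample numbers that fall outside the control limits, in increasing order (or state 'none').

3

Compare each point to [470, 548]: sample 3 = 457 < LCL.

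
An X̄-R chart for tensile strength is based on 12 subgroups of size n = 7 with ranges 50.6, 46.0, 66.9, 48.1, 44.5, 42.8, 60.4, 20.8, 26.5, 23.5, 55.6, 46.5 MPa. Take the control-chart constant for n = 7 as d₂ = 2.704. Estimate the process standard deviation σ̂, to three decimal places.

R̄ = (50.6 + 46.0 + 66.9 + 48.1 + 44.5 + 42.8 + 60.4 + 20.8 + 26.5 + 23.5 + 55.6 + 46.5) / 12 = 44.3500
σ̂ = R̄ / d₂ = 44.3500 / 2.704 = 16.4016

16.402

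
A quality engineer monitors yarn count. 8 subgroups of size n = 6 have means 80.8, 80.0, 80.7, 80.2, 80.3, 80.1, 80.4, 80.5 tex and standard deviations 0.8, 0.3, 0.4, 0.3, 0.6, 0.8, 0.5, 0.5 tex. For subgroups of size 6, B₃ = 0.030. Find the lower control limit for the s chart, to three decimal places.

0.016

s̄ = (0.8 + 0.3 + 0.4 + 0.3 + 0.6 + 0.8 + 0.5 + 0.5) / 8 = 0.5250
LCL_s = B₃·s̄ = 0.030 × 0.5250 = 0.0158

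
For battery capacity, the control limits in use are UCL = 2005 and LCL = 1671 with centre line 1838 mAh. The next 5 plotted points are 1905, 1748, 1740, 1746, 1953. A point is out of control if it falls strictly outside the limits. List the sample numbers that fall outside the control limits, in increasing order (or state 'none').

none

All 5 points lie within [1671, 2005].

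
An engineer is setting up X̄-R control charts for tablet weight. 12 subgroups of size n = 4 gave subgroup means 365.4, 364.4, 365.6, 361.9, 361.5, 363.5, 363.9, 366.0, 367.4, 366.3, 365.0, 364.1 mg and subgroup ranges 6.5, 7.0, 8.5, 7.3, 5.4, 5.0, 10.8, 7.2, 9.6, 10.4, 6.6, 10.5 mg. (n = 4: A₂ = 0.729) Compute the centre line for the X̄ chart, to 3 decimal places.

X̄̄ = (365.4 + 364.4 + 365.6 + 361.9 + 361.5 + 363.5 + 363.9 + 366.0 + 367.4 + 366.3 + 365.0 + 364.1) / 12 = 4375.0000 / 12 = 364.5833
CL = X̄̄ = 364.5833

364.583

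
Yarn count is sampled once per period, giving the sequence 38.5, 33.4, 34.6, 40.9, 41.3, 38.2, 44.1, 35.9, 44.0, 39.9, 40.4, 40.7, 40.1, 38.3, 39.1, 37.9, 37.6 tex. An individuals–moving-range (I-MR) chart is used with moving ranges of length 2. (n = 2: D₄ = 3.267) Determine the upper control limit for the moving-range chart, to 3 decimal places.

9.781

Moving ranges: 5.1, 1.2, 6.3, 0.4, 3.1, 5.9, 8.2, 8.1, 4.1, 0.5, 0.3, 0.6, 1.8, 0.8, 1.2, 0.3; M̄R̄ = 47.9000 / 16 = 2.9937
UCL_MR = D₄·M̄R̄ = 3.267 × 2.9937 = 9.7806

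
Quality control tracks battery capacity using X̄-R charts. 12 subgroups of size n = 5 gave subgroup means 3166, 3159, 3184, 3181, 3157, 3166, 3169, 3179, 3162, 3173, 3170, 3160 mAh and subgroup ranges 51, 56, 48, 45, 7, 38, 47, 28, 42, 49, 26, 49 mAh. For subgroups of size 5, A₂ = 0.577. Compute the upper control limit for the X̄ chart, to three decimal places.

3192.202

X̄̄ = (3166 + 3159 + 3184 + 3181 + 3157 + 3166 + 3169 + 3179 + 3162 + 3173 + 3170 + 3160) / 12 = 38026.0000 / 12 = 3168.8333
R̄ = (51 + 56 + 48 + 45 + 7 + 38 + 47 + 28 + 42 + 49 + 26 + 49) / 12 = 486.0000 / 12 = 40.5000
UCL = X̄̄ + A₂·R̄ = 3168.8333 + 0.577 × 40.5000 = 3192.2018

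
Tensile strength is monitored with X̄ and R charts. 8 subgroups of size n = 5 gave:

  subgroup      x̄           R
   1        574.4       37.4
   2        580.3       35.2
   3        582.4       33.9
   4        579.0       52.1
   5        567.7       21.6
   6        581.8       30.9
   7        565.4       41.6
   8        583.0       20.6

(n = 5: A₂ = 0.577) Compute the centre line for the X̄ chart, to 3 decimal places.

576.750

X̄̄ = (574.4 + 580.3 + 582.4 + 579.0 + 567.7 + 581.8 + 565.4 + 583.0) / 8 = 4614.0000 / 8 = 576.7500
CL = X̄̄ = 576.7500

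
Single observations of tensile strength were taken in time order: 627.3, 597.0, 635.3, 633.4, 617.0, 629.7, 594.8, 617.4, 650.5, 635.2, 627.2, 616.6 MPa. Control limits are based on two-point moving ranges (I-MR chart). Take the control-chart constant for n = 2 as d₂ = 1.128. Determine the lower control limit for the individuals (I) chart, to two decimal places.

569.27

X̄ = (627.3 + 597.0 + 635.3 + 633.4 + 617.0 + 629.7 + 594.8 + 617.4 + 650.5 + 635.2 + 627.2 + 616.6) / 12 = 623.4500
Moving ranges: 30.3, 38.3, 1.9, 16.4, 12.7, 34.9, 22.6, 33.1, 15.3, 8.0, 10.6; M̄R̄ = 224.1000 / 11 = 20.3727
LCL = X̄ − 3·M̄R̄/d₂ = 623.4500 − 3 × 20.3727 / 1.128 = 569.2672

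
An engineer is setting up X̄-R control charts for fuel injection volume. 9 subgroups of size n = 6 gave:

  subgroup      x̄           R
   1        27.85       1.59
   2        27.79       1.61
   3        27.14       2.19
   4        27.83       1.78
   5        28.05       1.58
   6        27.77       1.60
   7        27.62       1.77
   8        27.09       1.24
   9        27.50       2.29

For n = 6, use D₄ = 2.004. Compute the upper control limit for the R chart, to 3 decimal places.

R̄ = (1.59 + 1.61 + 2.19 + 1.78 + 1.58 + 1.60 + 1.77 + 1.24 + 2.29) / 9 = 15.6500 / 9 = 1.7389
UCL_R = D₄·R̄ = 2.004 × 1.7389 = 3.4847

3.485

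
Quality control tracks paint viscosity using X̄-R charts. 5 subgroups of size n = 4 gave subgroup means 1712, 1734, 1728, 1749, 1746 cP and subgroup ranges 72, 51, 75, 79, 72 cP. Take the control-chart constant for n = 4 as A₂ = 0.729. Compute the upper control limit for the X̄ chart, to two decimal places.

X̄̄ = (1712 + 1734 + 1728 + 1749 + 1746) / 5 = 8669.0000 / 5 = 1733.8000
R̄ = (72 + 51 + 75 + 79 + 72) / 5 = 349.0000 / 5 = 69.8000
UCL = X̄̄ + A₂·R̄ = 1733.8000 + 0.729 × 69.8000 = 1784.6842

1784.68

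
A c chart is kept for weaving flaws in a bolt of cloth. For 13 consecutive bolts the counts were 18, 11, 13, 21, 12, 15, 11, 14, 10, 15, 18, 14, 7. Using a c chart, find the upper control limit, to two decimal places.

24.90

c̄ = (18 + 11 + 13 + 21 + 12 + 15 + 11 + 14 + 10 + 15 + 18 + 14 + 7) / 13 = 179 / 13 = 13.7692
UCL = c̄ + 3√c̄ = 13.7692 + 3 × √13.7692 = 13.7692 + 3 × 3.7107 = 24.9013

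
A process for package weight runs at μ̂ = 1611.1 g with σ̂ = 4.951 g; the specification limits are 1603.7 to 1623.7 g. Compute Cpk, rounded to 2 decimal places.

Cpu = (USL − μ̂) / (3σ̂) = (1623.7 − 1611.1) / (3 × 4.951) = 0.8483; Cpl = (μ̂ − LSL) / (3σ̂) = (1611.1 − 1603.7) / (3 × 4.951) = 0.4982; Cpk = min(Cpu, Cpl) = 0.4982

0.50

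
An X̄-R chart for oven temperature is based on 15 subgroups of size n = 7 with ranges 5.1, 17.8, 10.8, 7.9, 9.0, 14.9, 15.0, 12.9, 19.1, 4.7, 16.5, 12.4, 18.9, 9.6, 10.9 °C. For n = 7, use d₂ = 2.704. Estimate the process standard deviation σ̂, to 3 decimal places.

R̄ = (5.1 + 17.8 + 10.8 + 7.9 + 9.0 + 14.9 + 15.0 + 12.9 + 19.1 + 4.7 + 16.5 + 12.4 + 18.9 + 9.6 + 10.9) / 15 = 12.3667
σ̂ = R̄ / d₂ = 12.3667 / 2.704 = 4.5735

4.573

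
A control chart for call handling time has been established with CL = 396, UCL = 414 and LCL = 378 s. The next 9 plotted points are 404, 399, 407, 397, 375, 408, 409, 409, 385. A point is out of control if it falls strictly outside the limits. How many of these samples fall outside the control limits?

Compare each point to [378, 414]: sample 5 = 375 < LCL.

1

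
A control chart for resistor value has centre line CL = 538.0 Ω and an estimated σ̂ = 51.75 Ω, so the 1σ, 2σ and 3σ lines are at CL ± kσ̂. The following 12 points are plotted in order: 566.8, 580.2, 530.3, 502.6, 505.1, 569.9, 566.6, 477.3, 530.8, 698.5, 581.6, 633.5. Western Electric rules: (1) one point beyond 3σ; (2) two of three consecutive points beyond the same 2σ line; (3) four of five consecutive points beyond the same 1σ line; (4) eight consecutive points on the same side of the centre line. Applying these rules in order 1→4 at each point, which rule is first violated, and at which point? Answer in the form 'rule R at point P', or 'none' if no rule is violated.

Zone of each point (C = within 1σ̂, B = 1σ̂–2σ̂, A = 2σ̂–3σ̂, * = beyond 3σ̂; sign = side of CL): 1:+C, 2:+C, 3:-C, 4:-C, 5:-C, 6:+C, 7:+C, 8:-B, 9:-C, 10:+*, 11:+C, 12:+B
Rule 1 (one point beyond the 3σ limits) is satisfied at point 10.

rule 1 at point 10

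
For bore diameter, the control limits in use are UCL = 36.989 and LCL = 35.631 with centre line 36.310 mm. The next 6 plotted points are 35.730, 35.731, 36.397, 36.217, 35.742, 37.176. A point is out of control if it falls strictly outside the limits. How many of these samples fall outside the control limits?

Compare each point to [35.631, 36.989]: sample 6 = 37.176 > UCL.

1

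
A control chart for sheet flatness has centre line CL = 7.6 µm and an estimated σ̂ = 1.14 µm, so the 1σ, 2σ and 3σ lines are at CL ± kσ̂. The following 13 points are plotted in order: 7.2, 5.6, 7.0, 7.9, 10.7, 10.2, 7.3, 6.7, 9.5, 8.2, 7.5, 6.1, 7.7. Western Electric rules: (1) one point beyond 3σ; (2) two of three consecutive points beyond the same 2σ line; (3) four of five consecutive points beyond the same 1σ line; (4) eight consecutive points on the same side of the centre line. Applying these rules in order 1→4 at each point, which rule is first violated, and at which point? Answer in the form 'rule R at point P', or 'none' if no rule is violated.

rule 2 at point 6

Zone of each point (C = within 1σ̂, B = 1σ̂–2σ̂, A = 2σ̂–3σ̂, * = beyond 3σ̂; sign = side of CL): 1:-C, 2:-B, 3:-C, 4:+C, 5:+A, 6:+A, 7:-C, 8:-C, 9:+B, 10:+C, 11:-C, 12:-B, 13:+C
Rule 2 (two of three consecutive points beyond the same 2σ limit) is satisfied at point 6.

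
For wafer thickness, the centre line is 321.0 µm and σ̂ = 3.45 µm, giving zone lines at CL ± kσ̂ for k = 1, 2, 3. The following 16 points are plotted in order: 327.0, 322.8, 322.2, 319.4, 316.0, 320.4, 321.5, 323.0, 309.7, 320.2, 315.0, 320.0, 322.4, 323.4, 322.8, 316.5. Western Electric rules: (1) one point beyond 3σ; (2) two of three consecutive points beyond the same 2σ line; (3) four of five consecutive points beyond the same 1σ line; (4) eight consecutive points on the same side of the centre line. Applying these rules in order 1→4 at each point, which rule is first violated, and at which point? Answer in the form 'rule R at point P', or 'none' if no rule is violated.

rule 1 at point 9

Zone of each point (C = within 1σ̂, B = 1σ̂–2σ̂, A = 2σ̂–3σ̂, * = beyond 3σ̂; sign = side of CL): 1:+B, 2:+C, 3:+C, 4:-C, 5:-B, 6:-C, 7:+C, 8:+C, 9:-*, 10:-C, 11:-B, 12:-C, 13:+C, 14:+C, 15:+C, 16:-B
Rule 1 (one point beyond the 3σ limits) is satisfied at point 9.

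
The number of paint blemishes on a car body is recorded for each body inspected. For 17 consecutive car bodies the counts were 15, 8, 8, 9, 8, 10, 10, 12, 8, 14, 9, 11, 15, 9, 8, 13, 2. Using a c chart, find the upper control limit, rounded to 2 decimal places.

c̄ = (15 + 8 + 8 + 9 + 8 + 10 + 10 + 12 + 8 + 14 + 9 + 11 + 15 + 9 + 8 + 13 + 2) / 17 = 169 / 17 = 9.9412
UCL = c̄ + 3√c̄ = 9.9412 + 3 × √9.9412 = 9.9412 + 3 × 3.1530 = 19.4001

19.40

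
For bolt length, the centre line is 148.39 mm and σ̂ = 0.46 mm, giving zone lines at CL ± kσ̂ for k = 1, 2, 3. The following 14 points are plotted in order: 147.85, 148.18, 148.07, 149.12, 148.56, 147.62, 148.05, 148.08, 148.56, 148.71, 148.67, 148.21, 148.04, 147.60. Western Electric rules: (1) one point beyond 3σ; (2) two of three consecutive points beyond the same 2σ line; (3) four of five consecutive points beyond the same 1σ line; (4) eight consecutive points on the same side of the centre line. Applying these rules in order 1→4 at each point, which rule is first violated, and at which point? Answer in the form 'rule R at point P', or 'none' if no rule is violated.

none

Zone of each point (C = within 1σ̂, B = 1σ̂–2σ̂, A = 2σ̂–3σ̂, * = beyond 3σ̂; sign = side of CL): 1:-B, 2:-C, 3:-C, 4:+B, 5:+C, 6:-B, 7:-C, 8:-C, 9:+C, 10:+C, 11:+C, 12:-C, 13:-C, 14:-B
No rule fires across all 14 points.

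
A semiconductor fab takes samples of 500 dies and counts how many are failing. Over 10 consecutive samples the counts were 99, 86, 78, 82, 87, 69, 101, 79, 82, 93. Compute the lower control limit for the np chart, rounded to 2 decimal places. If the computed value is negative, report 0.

p̄ = Σdᵢ / (k·n) = 856 / (10 × 500) = 0.17120
LCL = np̄ − 3·√(np̄(1−p̄)) = 85.6000 − 3 × 8.4229 = 60.3313

60.33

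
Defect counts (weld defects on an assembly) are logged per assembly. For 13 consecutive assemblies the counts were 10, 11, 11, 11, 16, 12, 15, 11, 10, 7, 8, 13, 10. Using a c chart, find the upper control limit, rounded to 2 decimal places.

c̄ = (10 + 11 + 11 + 11 + 16 + 12 + 15 + 11 + 10 + 7 + 8 + 13 + 10) / 13 = 145 / 13 = 11.1538
UCL = c̄ + 3√c̄ = 11.1538 + 3 × √11.1538 = 11.1538 + 3 × 3.3397 = 21.1731

21.17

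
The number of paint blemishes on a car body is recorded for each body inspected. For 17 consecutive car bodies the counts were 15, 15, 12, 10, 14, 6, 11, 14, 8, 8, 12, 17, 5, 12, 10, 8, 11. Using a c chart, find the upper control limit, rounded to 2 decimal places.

c̄ = (15 + 15 + 12 + 10 + 14 + 6 + 11 + 14 + 8 + 8 + 12 + 17 + 5 + 12 + 10 + 8 + 11) / 17 = 188 / 17 = 11.0588
UCL = c̄ + 3√c̄ = 11.0588 + 3 × √11.0588 = 11.0588 + 3 × 3.3255 = 21.0353

21.04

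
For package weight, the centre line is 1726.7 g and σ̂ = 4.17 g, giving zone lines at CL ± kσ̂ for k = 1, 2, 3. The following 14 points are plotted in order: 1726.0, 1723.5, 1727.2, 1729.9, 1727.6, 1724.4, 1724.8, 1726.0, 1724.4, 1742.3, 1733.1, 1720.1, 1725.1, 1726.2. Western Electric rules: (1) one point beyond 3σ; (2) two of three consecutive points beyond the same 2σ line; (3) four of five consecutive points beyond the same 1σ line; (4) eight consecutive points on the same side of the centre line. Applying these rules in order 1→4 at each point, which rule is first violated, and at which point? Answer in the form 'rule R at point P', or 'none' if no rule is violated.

Zone of each point (C = within 1σ̂, B = 1σ̂–2σ̂, A = 2σ̂–3σ̂, * = beyond 3σ̂; sign = side of CL): 1:-C, 2:-C, 3:+C, 4:+C, 5:+C, 6:-C, 7:-C, 8:-C, 9:-C, 10:+*, 11:+B, 12:-B, 13:-C, 14:-C
Rule 1 (one point beyond the 3σ limits) is satisfied at point 10.

rule 1 at point 10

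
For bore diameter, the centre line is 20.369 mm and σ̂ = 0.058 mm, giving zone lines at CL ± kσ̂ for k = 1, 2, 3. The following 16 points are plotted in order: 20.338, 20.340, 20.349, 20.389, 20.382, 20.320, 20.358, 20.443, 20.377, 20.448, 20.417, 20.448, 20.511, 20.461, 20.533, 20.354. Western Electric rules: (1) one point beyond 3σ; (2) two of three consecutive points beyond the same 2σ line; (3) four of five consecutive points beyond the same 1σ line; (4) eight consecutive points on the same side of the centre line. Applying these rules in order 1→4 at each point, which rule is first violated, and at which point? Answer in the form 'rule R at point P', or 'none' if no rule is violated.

Zone of each point (C = within 1σ̂, B = 1σ̂–2σ̂, A = 2σ̂–3σ̂, * = beyond 3σ̂; sign = side of CL): 1:-C, 2:-C, 3:-C, 4:+C, 5:+C, 6:-C, 7:-C, 8:+B, 9:+C, 10:+B, 11:+C, 12:+B, 13:+A, 14:+B, 15:+A, 16:-C
Rule 3 (four of five consecutive points beyond the same 1σ limit) is satisfied at point 14.

rule 3 at point 14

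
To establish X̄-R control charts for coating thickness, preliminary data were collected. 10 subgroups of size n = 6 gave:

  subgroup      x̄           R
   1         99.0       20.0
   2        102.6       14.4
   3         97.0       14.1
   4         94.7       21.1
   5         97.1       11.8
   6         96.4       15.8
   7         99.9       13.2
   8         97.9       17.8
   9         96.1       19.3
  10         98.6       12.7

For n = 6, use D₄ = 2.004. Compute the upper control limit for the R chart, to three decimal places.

R̄ = (20.0 + 14.4 + 14.1 + 21.1 + 11.8 + 15.8 + 13.2 + 17.8 + 19.3 + 12.7) / 10 = 160.2000 / 10 = 16.0200
UCL_R = D₄·R̄ = 2.004 × 16.0200 = 32.1041

32.104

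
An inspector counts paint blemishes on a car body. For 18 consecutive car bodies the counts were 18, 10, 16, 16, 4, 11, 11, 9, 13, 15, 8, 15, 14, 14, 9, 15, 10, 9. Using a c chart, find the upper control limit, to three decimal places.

c̄ = (18 + 10 + 16 + 16 + 4 + 11 + 11 + 9 + 13 + 15 + 8 + 15 + 14 + 14 + 9 + 15 + 10 + 9) / 18 = 217 / 18 = 12.0556
UCL = c̄ + 3√c̄ = 12.0556 + 3 × √12.0556 = 12.0556 + 3 × 3.4721 = 22.4719

22.472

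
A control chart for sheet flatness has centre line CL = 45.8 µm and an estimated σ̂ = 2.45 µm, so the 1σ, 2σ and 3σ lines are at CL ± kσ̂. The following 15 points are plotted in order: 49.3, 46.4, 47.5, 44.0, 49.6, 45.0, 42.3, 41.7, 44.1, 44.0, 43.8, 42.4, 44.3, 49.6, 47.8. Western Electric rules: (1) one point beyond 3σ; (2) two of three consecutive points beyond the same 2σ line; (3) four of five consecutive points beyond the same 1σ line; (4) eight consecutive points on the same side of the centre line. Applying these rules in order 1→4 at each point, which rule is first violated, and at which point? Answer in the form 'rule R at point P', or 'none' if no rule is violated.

rule 4 at point 13

Zone of each point (C = within 1σ̂, B = 1σ̂–2σ̂, A = 2σ̂–3σ̂, * = beyond 3σ̂; sign = side of CL): 1:+B, 2:+C, 3:+C, 4:-C, 5:+B, 6:-C, 7:-B, 8:-B, 9:-C, 10:-C, 11:-C, 12:-B, 13:-C, 14:+B, 15:+C
Rule 4 (eight consecutive points on the same side of the centre line) is satisfied at point 13.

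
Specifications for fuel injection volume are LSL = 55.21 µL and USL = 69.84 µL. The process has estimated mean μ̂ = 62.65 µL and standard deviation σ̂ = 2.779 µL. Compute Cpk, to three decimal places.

Cpu = (USL − μ̂) / (3σ̂) = (69.84 − 62.65) / (3 × 2.779) = 0.8624; Cpl = (μ̂ − LSL) / (3σ̂) = (62.65 − 55.21) / (3 × 2.779) = 0.8924; Cpk = min(Cpu, Cpl) = 0.8624

0.862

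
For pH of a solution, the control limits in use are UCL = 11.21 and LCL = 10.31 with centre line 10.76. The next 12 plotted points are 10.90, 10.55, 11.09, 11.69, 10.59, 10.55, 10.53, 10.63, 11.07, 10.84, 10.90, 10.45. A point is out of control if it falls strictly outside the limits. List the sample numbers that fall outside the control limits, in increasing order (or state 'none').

Compare each point to [10.31, 11.21]: sample 4 = 11.69 > UCL.

4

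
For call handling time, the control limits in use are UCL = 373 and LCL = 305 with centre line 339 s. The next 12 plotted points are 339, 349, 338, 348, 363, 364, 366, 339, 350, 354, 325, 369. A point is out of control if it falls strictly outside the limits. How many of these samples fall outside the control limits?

0

All 12 points lie within [305, 373].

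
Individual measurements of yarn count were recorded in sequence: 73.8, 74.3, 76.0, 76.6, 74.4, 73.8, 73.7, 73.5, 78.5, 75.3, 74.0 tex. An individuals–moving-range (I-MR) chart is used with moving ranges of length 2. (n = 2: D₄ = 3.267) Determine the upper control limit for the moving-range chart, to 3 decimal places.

5.031

Moving ranges: 0.5, 1.7, 0.6, 2.2, 0.6, 0.1, 0.2, 5.0, 3.2, 1.3; M̄R̄ = 15.4000 / 10 = 1.5400
UCL_MR = D₄·M̄R̄ = 3.267 × 1.5400 = 5.0312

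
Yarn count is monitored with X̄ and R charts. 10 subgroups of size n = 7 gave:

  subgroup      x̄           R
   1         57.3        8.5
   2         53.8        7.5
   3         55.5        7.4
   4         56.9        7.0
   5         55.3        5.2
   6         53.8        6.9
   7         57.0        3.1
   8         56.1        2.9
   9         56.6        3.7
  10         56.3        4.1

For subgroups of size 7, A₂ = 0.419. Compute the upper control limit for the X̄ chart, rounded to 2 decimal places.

58.22

X̄̄ = (57.3 + 53.8 + 55.5 + 56.9 + 55.3 + 53.8 + 57.0 + 56.1 + 56.6 + 56.3) / 10 = 558.6000 / 10 = 55.8600
R̄ = (8.5 + 7.5 + 7.4 + 7.0 + 5.2 + 6.9 + 3.1 + 2.9 + 3.7 + 4.1) / 10 = 56.3000 / 10 = 5.6300
UCL = X̄̄ + A₂·R̄ = 55.8600 + 0.419 × 5.6300 = 58.2190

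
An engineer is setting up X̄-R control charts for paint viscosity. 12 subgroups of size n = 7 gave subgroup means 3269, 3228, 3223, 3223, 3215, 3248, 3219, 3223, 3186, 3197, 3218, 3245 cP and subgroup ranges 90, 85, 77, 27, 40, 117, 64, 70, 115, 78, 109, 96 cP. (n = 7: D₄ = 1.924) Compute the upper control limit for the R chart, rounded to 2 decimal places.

R̄ = (90 + 85 + 77 + 27 + 40 + 117 + 64 + 70 + 115 + 78 + 109 + 96) / 12 = 968.0000 / 12 = 80.6667
UCL_R = D₄·R̄ = 1.924 × 80.6667 = 155.2027

155.20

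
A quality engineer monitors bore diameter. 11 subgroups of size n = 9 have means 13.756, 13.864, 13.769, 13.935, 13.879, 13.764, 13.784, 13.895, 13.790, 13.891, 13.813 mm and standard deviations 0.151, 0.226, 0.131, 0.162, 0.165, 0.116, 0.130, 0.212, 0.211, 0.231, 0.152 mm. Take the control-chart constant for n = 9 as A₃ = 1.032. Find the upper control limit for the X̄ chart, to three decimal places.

X̄̄ = (13.756 + 13.864 + 13.769 + 13.935 + 13.879 + 13.764 + 13.784 + 13.895 + 13.790 + 13.891 + 13.813) / 11 = 13.8309
s̄ = (0.151 + 0.226 + 0.131 + 0.162 + 0.165 + 0.116 + 0.130 + 0.212 + 0.211 + 0.231 + 0.152) / 11 = 0.1715
UCL = X̄̄ + A₃·s̄ = 13.8309 + 1.032 × 0.1715 = 14.0079

14.008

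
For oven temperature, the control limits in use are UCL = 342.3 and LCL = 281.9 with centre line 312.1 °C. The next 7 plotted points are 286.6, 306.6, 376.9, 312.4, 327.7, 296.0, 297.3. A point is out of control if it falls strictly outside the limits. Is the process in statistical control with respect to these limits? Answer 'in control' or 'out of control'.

out of control

Compare each point to [281.9, 342.3]: sample 3 = 376.9 > UCL.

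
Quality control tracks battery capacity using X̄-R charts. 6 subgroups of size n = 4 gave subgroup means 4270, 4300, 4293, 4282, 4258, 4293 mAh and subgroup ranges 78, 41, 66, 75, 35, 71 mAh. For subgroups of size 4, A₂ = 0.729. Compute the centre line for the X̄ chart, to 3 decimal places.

X̄̄ = (4270 + 4300 + 4293 + 4282 + 4258 + 4293) / 6 = 25696.0000 / 6 = 4282.6667
CL = X̄̄ = 4282.6667

4282.667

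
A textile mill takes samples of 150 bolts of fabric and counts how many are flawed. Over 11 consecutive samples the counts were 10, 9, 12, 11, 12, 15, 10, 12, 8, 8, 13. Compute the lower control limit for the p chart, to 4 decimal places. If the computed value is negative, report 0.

p̄ = Σdᵢ / (k·n) = 120 / (11 × 150) = 0.07273
LCL = p̄ − 3·√(p̄(1−p̄)/n) = 0.07273 − 3 × 0.02120 = 0.00912

0.0091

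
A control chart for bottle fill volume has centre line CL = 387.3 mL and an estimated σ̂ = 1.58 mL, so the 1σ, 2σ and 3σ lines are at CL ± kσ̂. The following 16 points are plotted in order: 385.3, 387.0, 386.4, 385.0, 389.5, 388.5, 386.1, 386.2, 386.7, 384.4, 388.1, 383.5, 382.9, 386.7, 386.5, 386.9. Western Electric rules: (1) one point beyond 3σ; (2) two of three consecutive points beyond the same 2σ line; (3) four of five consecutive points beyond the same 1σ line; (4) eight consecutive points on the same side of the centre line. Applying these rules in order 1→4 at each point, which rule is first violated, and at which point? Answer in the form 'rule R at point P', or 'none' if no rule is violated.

rule 2 at point 13

Zone of each point (C = within 1σ̂, B = 1σ̂–2σ̂, A = 2σ̂–3σ̂, * = beyond 3σ̂; sign = side of CL): 1:-B, 2:-C, 3:-C, 4:-B, 5:+B, 6:+C, 7:-C, 8:-C, 9:-C, 10:-B, 11:+C, 12:-A, 13:-A, 14:-C, 15:-C, 16:-C
Rule 2 (two of three consecutive points beyond the same 2σ limit) is satisfied at point 13.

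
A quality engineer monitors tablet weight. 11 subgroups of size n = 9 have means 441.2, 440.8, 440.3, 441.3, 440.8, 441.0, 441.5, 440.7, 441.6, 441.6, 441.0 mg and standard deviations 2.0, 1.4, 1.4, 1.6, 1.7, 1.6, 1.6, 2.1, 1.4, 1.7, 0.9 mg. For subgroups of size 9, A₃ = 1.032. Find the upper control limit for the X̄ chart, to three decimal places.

X̄̄ = (441.2 + 440.8 + 440.3 + 441.3 + 440.8 + 441.0 + 441.5 + 440.7 + 441.6 + 441.6 + 441.0) / 11 = 441.0727
s̄ = (2.0 + 1.4 + 1.4 + 1.6 + 1.7 + 1.6 + 1.6 + 2.1 + 1.4 + 1.7 + 0.9) / 11 = 1.5818
UCL = X̄̄ + A₃·s̄ = 441.0727 + 1.032 × 1.5818 = 442.7052

442.705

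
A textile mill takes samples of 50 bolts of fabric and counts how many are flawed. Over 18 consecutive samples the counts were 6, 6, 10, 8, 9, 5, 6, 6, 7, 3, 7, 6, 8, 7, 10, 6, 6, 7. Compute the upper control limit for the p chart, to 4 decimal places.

p̄ = Σdᵢ / (k·n) = 123 / (18 × 50) = 0.13667
UCL = p̄ + 3·√(p̄(1−p̄)/n) = 0.13667 + 3 × √(0.13667×0.86333/50) = 0.13667 + 3 × 0.04858 = 0.28240

0.2824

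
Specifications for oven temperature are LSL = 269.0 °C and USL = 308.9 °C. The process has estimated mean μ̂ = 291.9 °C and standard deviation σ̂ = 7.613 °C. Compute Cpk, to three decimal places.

Cpu = (USL − μ̂) / (3σ̂) = (308.9 − 291.9) / (3 × 7.613) = 0.7443; Cpl = (μ̂ − LSL) / (3σ̂) = (291.9 − 269.0) / (3 × 7.613) = 1.0027; Cpk = min(Cpu, Cpl) = 0.7443

0.744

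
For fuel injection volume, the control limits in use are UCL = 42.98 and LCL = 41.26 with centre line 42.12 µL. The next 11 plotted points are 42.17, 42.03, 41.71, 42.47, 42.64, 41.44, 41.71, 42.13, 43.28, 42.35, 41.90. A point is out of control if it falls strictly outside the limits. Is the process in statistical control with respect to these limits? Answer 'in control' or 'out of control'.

out of control

Compare each point to [41.26, 42.98]: sample 9 = 43.28 > UCL.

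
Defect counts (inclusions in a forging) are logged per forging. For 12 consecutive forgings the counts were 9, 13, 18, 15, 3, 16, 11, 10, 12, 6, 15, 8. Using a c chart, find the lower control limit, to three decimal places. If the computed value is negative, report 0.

c̄ = (9 + 13 + 18 + 15 + 3 + 16 + 11 + 10 + 12 + 6 + 15 + 8) / 12 = 136 / 12 = 11.3333
LCL = c̄ − 3√c̄ = 11.3333 − 3 × 3.3665 = 1.2338

1.234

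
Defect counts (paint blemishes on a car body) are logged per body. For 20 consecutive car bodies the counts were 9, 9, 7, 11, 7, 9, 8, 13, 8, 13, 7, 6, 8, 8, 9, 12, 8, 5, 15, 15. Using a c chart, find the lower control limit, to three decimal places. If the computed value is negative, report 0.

c̄ = (9 + 9 + 7 + 11 + 7 + 9 + 8 + 13 + 8 + 13 + 7 + 6 + 8 + 8 + 9 + 12 + 8 + 5 + 15 + 15) / 20 = 187 / 20 = 9.3500
LCL = c̄ − 3√c̄ = 9.3500 − 3 × 3.0578 = 0.1767

0.177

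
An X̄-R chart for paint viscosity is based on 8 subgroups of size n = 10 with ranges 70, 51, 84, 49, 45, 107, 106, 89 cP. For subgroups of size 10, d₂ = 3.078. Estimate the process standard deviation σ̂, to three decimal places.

R̄ = (70 + 51 + 84 + 49 + 45 + 107 + 106 + 89) / 8 = 75.1250
σ̂ = R̄ / d₂ = 75.1250 / 3.078 = 24.4071

24.407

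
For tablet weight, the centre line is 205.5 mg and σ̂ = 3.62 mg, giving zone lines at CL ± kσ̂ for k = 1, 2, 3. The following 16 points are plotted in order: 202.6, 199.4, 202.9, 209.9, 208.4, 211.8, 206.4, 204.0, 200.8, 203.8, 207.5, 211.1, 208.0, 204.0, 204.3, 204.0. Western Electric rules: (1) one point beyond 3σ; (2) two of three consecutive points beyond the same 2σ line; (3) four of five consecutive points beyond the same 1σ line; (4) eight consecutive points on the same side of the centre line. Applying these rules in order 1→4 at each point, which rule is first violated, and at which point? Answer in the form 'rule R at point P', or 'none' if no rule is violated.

none

Zone of each point (C = within 1σ̂, B = 1σ̂–2σ̂, A = 2σ̂–3σ̂, * = beyond 3σ̂; sign = side of CL): 1:-C, 2:-B, 3:-C, 4:+B, 5:+C, 6:+B, 7:+C, 8:-C, 9:-B, 10:-C, 11:+C, 12:+B, 13:+C, 14:-C, 15:-C, 16:-C
No rule fires across all 16 points.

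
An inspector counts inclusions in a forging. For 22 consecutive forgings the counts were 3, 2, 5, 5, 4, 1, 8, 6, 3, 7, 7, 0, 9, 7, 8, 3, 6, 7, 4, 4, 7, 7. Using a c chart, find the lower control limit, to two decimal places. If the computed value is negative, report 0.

0.00

c̄ = (3 + 2 + 5 + 5 + 4 + 1 + 8 + 6 + 3 + 7 + 7 + 0 + 9 + 7 + 8 + 3 + 6 + 7 + 4 + 4 + 7 + 7) / 22 = 113 / 22 = 5.1364
LCL = c̄ − 3√c̄ = 5.1364 − 3 × 2.2664 = -1.6627 → 0 (cannot be negative)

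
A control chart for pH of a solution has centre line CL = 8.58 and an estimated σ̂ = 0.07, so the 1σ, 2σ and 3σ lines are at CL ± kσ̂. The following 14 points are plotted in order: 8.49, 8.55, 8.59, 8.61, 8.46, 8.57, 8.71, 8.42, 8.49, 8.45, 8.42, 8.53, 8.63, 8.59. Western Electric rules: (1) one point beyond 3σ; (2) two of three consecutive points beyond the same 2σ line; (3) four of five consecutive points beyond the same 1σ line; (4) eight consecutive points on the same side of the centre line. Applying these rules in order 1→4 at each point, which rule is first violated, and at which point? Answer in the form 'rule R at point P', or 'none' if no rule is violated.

rule 3 at point 11

Zone of each point (C = within 1σ̂, B = 1σ̂–2σ̂, A = 2σ̂–3σ̂, * = beyond 3σ̂; sign = side of CL): 1:-B, 2:-C, 3:+C, 4:+C, 5:-B, 6:-C, 7:+B, 8:-A, 9:-B, 10:-B, 11:-A, 12:-C, 13:+C, 14:+C
Rule 3 (four of five consecutive points beyond the same 1σ limit) is satisfied at point 11.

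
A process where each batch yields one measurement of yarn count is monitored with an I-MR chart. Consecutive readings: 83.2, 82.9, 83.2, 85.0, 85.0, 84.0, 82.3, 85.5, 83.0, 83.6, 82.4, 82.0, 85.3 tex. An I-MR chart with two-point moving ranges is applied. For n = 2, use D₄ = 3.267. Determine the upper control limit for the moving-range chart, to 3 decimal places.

4.438

Moving ranges: 0.3, 0.3, 1.8, 0.0, 1.0, 1.7, 3.2, 2.5, 0.6, 1.2, 0.4, 3.3; M̄R̄ = 16.3000 / 12 = 1.3583
UCL_MR = D₄·M̄R̄ = 3.267 × 1.3583 = 4.4377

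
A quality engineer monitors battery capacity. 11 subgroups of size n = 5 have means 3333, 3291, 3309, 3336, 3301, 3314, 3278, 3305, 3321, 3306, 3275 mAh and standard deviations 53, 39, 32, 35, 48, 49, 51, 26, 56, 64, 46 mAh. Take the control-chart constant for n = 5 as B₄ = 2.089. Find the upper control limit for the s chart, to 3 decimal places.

94.765

s̄ = (53 + 39 + 32 + 35 + 48 + 49 + 51 + 26 + 56 + 64 + 46) / 11 = 45.3636
UCL_s = B₄·s̄ = 2.089 × 45.3636 = 94.7646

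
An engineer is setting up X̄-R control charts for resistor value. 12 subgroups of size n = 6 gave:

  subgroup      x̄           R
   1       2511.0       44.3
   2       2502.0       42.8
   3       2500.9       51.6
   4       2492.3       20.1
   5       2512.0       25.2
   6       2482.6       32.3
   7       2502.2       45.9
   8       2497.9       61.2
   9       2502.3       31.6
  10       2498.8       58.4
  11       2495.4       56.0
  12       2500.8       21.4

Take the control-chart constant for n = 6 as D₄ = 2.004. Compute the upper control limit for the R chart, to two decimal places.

R̄ = (44.3 + 42.8 + 51.6 + 20.1 + 25.2 + 32.3 + 45.9 + 61.2 + 31.6 + 58.4 + 56.0 + 21.4) / 12 = 490.8000 / 12 = 40.9000
UCL_R = D₄·R̄ = 2.004 × 40.9000 = 81.9636

81.96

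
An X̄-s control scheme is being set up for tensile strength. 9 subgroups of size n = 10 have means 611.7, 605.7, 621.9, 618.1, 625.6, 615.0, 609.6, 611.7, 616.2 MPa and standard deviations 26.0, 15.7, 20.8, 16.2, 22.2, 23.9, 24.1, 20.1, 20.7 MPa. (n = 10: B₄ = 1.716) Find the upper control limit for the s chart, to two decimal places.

36.17

s̄ = (26.0 + 15.7 + 20.8 + 16.2 + 22.2 + 23.9 + 24.1 + 20.1 + 20.7) / 9 = 21.0778
UCL_s = B₄·s̄ = 1.716 × 21.0778 = 36.1695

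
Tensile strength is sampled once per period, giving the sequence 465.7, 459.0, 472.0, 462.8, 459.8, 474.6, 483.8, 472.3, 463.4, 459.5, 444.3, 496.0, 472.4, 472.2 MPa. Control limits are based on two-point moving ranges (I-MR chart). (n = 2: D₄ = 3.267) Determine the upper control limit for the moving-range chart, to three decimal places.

Moving ranges: 6.7, 13.0, 9.2, 3.0, 14.8, 9.2, 11.5, 8.9, 3.9, 15.2, 51.7, 23.6, 0.2; M̄R̄ = 170.9000 / 13 = 13.1462
UCL_MR = D₄·M̄R̄ = 3.267 × 13.1462 = 42.9485

42.948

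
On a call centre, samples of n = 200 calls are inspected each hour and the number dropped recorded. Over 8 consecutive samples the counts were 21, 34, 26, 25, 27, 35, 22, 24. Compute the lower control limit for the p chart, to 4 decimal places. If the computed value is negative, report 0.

0.0615

p̄ = Σdᵢ / (k·n) = 214 / (8 × 200) = 0.13375
LCL = p̄ − 3·√(p̄(1−p̄)/n) = 0.13375 − 3 × 0.02407 = 0.06154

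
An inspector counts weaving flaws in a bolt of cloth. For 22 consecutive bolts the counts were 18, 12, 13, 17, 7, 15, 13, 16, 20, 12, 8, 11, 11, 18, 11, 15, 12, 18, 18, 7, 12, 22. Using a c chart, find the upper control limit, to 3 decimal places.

c̄ = (18 + 12 + 13 + 17 + 7 + 15 + 13 + 16 + 20 + 12 + 8 + 11 + 11 + 18 + 11 + 15 + 12 + 18 + 18 + 7 + 12 + 22) / 22 = 306 / 22 = 13.9091
UCL = c̄ + 3√c̄ = 13.9091 + 3 × √13.9091 = 13.9091 + 3 × 3.7295 = 25.0976

25.098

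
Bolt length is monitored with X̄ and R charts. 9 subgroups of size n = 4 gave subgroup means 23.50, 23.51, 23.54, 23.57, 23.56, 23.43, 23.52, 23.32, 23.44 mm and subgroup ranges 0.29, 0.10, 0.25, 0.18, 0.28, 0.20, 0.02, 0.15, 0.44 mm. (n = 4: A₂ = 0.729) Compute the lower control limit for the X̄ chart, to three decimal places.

23.333

X̄̄ = (23.50 + 23.51 + 23.54 + 23.57 + 23.56 + 23.43 + 23.52 + 23.32 + 23.44) / 9 = 211.3900 / 9 = 23.4878
R̄ = (0.29 + 0.10 + 0.25 + 0.18 + 0.28 + 0.20 + 0.02 + 0.15 + 0.44) / 9 = 1.9100 / 9 = 0.2122
LCL = X̄̄ − A₂·R̄ = 23.4878 − 0.729 × 0.2122 = 23.3331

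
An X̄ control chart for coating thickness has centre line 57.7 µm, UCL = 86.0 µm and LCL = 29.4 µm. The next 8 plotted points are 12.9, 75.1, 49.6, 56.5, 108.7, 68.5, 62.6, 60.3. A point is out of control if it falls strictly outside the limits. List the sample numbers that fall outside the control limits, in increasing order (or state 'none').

1, 5

Compare each point to [29.4, 86.0]: sample 1 = 12.9 < LCL; sample 5 = 108.7 > UCL.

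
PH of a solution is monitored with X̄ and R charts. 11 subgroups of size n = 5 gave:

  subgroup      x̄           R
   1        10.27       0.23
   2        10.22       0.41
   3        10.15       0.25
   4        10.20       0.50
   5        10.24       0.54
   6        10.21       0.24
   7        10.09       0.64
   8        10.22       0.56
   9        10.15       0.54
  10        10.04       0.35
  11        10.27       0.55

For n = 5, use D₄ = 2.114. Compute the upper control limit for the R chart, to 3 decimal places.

R̄ = (0.23 + 0.41 + 0.25 + 0.50 + 0.54 + 0.24 + 0.64 + 0.56 + 0.54 + 0.35 + 0.55) / 11 = 4.8100 / 11 = 0.4373
UCL_R = D₄·R̄ = 2.114 × 0.4373 = 0.9244

0.924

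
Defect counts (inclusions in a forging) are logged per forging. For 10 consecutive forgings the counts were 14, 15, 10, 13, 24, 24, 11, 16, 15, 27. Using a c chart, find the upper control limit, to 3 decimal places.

29.233

c̄ = (14 + 15 + 10 + 13 + 24 + 24 + 11 + 16 + 15 + 27) / 10 = 169 / 10 = 16.9000
UCL = c̄ + 3√c̄ = 16.9000 + 3 × √16.9000 = 16.9000 + 3 × 4.1110 = 29.2329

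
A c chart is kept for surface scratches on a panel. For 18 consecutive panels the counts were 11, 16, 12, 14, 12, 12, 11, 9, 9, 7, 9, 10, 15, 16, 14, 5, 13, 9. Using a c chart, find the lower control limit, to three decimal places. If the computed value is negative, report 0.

c̄ = (11 + 16 + 12 + 14 + 12 + 12 + 11 + 9 + 9 + 7 + 9 + 10 + 15 + 16 + 14 + 5 + 13 + 9) / 18 = 204 / 18 = 11.3333
LCL = c̄ − 3√c̄ = 11.3333 − 3 × 3.3665 = 1.2338

1.234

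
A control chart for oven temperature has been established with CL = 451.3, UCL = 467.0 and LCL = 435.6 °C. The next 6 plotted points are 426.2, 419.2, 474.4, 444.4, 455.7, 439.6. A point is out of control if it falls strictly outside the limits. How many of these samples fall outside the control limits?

3

Compare each point to [435.6, 467.0]: sample 1 = 426.2 < LCL; sample 2 = 419.2 < LCL; sample 3 = 474.4 > UCL.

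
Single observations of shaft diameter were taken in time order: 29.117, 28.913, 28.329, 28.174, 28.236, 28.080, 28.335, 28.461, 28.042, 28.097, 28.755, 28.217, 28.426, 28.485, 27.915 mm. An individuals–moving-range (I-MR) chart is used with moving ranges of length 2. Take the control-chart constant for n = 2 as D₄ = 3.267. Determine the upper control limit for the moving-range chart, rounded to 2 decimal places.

Moving ranges: 0.204, 0.584, 0.155, 0.062, 0.156, 0.255, 0.126, 0.419, 0.055, 0.658, 0.538, 0.209, 0.059, 0.570; M̄R̄ = 4.0500 / 14 = 0.2893
UCL_MR = D₄·M̄R̄ = 3.267 × 0.2893 = 0.9451

0.95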